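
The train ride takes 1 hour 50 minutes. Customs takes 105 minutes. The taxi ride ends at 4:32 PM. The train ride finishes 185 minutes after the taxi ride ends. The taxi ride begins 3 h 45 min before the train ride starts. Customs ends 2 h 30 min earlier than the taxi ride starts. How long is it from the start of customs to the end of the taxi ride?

6 hours 45 minutes

The train ride ends at 4:32 PM + 185 min = 7:37 PM.
The train ride starts at 7:37 PM − 110 min = 5:47 PM.
The taxi ride starts at 5:47 PM − 225 min = 2:02 PM.
Customs ends at 2:02 PM − 150 min = 11:32 AM.
Customs starts at 11:32 AM − 105 min = 9:47 AM.
From 9:47 AM to 4:32 PM is 6 hours 45 minutes.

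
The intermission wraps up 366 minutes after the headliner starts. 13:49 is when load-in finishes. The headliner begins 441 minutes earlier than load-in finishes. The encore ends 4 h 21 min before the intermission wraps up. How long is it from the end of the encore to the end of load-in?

5 hours 36 minutes

The headliner starts at 13:49 − 441 min = 06:28.
The intermission ends at 06:28 + 366 min = 12:34.
The encore ends at 12:34 − 261 min = 08:13.
From 08:13 to 13:49 is 5 hours 36 minutes.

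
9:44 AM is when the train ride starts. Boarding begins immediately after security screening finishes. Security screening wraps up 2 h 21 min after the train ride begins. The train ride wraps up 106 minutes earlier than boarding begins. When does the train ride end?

Security screening ends at 9:44 AM + 141 min = 12:05 PM.
So boarding starts at 12:05 PM.
The train ride ends at 12:05 PM − 106 min = 10:19 AM.

10:19 AM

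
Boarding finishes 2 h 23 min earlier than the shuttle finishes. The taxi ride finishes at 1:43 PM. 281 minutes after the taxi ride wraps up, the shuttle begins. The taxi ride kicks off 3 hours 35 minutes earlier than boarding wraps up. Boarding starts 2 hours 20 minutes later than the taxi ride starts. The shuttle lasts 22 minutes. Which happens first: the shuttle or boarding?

The shuttle starts at 1:43 PM + 281 min = 6:24 PM.
The shuttle ends at 6:24 PM + 22 min = 6:46 PM.
Boarding ends at 6:46 PM − 143 min = 4:23 PM.
The taxi ride starts at 4:23 PM − 215 min = 12:48 PM.
Boarding starts at 12:48 PM + 140 min = 3:08 PM.
The shuttle starts at 6:24 PM and boarding starts at 3:08 PM, so boarding is first.

boarding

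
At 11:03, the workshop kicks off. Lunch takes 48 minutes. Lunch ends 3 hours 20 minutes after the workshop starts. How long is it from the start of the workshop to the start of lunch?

2 hours 32 minutes

Lunch ends at 11:03 + 200 min = 14:23.
Lunch starts at 14:23 − 48 min = 13:35.
From 11:03 to 13:35 is 2 hours 32 minutes.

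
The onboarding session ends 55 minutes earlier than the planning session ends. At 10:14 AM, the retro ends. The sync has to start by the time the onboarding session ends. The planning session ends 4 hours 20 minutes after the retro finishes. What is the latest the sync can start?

The planning session ends at 10:14 AM + 260 min = 2:34 PM.
The onboarding session ends at 2:34 PM − 55 min = 1:39 PM.
The sync is bounded by the onboarding session, so the latest it can start is 1:39 PM.

1:39 PM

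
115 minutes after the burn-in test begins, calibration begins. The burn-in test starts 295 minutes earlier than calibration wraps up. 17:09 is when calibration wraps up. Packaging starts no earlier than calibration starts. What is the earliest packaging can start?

14:09

The burn-in test starts at 17:09 − 295 min = 12:14.
Calibration starts at 12:14 + 115 min = 14:09.
Packaging is bounded by calibration, so the earliest it can start is 14:09.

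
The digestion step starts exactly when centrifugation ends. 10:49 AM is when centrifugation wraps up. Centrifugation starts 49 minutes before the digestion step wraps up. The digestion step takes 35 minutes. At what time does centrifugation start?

The digestion step starts at 10:49 AM.
The digestion step ends at 10:49 AM + 35 min = 11:24 AM.
Centrifugation starts at 11:24 AM − 49 min = 10:35 AM.

10:35 AM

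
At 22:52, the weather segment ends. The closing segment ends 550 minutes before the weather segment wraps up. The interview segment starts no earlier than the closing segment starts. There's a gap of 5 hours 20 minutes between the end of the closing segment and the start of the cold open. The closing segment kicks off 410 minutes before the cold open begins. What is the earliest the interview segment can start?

12:12

The closing segment ends at 22:52 − 550 min = 13:42.
The cold open starts at 13:42 + 320 min = 19:02.
The closing segment starts at 19:02 − 410 min = 12:12.
The interview segment is bounded by the closing segment, so the earliest it can start is 12:12.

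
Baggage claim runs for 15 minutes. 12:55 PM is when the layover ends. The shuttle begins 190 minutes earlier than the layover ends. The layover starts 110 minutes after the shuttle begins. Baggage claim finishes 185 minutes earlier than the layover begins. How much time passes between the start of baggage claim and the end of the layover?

The shuttle starts at 12:55 PM − 190 min = 9:45 AM.
The layover starts at 9:45 AM + 110 min = 11:35 AM.
Baggage claim ends at 11:35 AM − 185 min = 8:30 AM.
Baggage claim starts at 8:30 AM − 15 min = 8:15 AM.
From 8:15 AM to 12:55 PM is 4 hours 40 minutes.

4 hours 40 minutes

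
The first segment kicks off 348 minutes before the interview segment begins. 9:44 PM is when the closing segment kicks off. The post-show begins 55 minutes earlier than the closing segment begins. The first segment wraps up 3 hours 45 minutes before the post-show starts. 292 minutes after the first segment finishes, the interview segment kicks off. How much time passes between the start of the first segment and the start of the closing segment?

336 minutes

The post-show starts at 9:44 PM − 55 min = 8:49 PM.
The first segment ends at 8:49 PM − 225 min = 5:04 PM.
The interview segment starts at 5:04 PM + 292 min = 9:56 PM.
The first segment starts at 9:56 PM − 348 min = 4:08 PM.
From 4:08 PM to 9:44 PM is 336 minutes.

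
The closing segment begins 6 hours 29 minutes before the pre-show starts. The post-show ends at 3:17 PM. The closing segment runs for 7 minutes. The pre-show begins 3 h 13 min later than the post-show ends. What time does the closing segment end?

The pre-show starts at 3:17 PM + 193 min = 6:30 PM.
The closing segment starts at 6:30 PM − 389 min = 12:01 PM.
The closing segment ends at 12:01 PM + 7 min = 12:08 PM.

12:08 PM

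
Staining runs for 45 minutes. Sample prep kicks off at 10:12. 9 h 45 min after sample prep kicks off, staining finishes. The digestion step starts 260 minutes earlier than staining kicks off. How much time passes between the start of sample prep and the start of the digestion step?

Staining ends at 10:12 + 585 min = 19:57.
Staining starts at 19:57 − 45 min = 19:12.
The digestion step starts at 19:12 − 260 min = 14:52.
From 10:12 to 14:52 is 280 minutes.

280 minutes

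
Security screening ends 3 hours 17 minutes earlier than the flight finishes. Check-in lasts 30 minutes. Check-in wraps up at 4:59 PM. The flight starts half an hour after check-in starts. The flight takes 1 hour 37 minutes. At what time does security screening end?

3:19 PM

Check-in starts at 4:59 PM − 30 min = 4:29 PM.
The flight starts at 4:29 PM + 30 min = 4:59 PM.
The flight ends at 4:59 PM + 97 min = 6:36 PM.
Security screening ends at 6:36 PM − 197 min = 3:19 PM.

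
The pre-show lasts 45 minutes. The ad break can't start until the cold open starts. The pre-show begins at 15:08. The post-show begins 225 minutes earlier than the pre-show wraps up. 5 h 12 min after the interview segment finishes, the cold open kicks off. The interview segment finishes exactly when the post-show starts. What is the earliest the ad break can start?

The pre-show ends at 15:08 + 45 min = 15:53.
The post-show starts at 15:53 − 225 min = 12:08.
So the interview segment ends at 12:08.
The cold open starts at 12:08 + 312 min = 17:20.
The ad break is bounded by the cold open, so the earliest it can start is 17:20.

17:20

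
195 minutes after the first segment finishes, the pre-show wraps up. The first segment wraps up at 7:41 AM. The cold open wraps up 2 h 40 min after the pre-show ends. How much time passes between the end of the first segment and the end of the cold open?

The pre-show ends at 7:41 AM + 195 min = 10:56 AM.
The cold open ends at 10:56 AM + 160 min = 1:36 PM.
From 7:41 AM to 1:36 PM is 355 minutes.

355 minutes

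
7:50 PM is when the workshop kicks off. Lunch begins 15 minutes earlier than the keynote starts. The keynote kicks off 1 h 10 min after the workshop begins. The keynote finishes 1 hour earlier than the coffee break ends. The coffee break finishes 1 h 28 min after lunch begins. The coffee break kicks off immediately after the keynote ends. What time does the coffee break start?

9:13 PM

The keynote starts at 7:50 PM + 70 min = 9:00 PM.
Lunch starts at 9:00 PM − 15 min = 8:45 PM.
The coffee break ends at 8:45 PM + 88 min = 10:13 PM.
The keynote ends at 10:13 PM − 60 min = 9:13 PM.
So the coffee break starts at 9:13 PM.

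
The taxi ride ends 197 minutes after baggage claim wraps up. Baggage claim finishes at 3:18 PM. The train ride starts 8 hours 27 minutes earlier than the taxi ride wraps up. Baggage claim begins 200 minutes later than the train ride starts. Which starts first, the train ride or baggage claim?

the train ride

The taxi ride ends at 3:18 PM + 197 min = 6:35 PM.
The train ride starts at 6:35 PM − 507 min = 10:08 AM.
Baggage claim starts at 10:08 AM + 200 min = 1:28 PM.
The train ride starts at 10:08 AM and baggage claim starts at 1:28 PM, so the train ride is first.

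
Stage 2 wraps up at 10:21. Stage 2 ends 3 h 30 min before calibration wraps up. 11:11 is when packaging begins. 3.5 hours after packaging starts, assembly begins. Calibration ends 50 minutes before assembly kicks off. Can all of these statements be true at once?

Assembly starts at 11:11 + 210 min = 14:41.
Calibration ends at 14:41 − 50 min = 13:51.
Stage 2 ends at 13:51 − 210 min = 10:21.
That matches the stated 10:21, so the schedule is consistent.

Yes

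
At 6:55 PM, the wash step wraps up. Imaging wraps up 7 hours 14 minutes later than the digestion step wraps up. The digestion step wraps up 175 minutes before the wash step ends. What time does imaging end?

11:14 PM

The digestion step ends at 6:55 PM − 175 min = 4:00 PM.
Imaging ends at 4:00 PM + 434 min = 11:14 PM.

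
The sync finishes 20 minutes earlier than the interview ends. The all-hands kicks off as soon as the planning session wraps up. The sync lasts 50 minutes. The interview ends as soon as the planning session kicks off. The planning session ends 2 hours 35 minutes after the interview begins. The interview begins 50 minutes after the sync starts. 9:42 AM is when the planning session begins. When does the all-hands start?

The interview ends at 9:42 AM.
The sync ends at 9:42 AM − 20 min = 9:22 AM.
The sync starts at 9:22 AM − 50 min = 8:32 AM.
The interview starts at 8:32 AM + 50 min = 9:22 AM.
The planning session ends at 9:22 AM + 155 min = 11:57 AM.
So the all-hands starts at 11:57 AM.

11:57 AM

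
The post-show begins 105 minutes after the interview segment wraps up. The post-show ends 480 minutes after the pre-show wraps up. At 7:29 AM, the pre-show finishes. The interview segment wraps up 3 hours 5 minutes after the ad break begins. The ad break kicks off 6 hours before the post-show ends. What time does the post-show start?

The post-show ends at 7:29 AM + 480 min = 3:29 PM.
The ad break starts at 3:29 PM − 360 min = 9:29 AM.
The interview segment ends at 9:29 AM + 185 min = 12:34 PM.
The post-show starts at 12:34 PM + 105 min = 2:19 PM.

2:19 PM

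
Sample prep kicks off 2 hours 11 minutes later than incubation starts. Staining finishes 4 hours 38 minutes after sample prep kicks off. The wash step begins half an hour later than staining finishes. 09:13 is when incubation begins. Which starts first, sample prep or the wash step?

sample prep

Sample prep starts at 09:13 + 131 min = 11:24.
Staining ends at 11:24 + 278 min = 16:02.
The wash step starts at 16:02 + 30 min = 16:32.
Sample prep starts at 11:24 and the wash step starts at 16:32, so sample prep is first.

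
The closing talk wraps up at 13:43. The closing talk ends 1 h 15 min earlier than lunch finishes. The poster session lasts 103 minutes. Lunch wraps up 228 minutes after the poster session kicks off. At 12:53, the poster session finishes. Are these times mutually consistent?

Yes

The poster session starts at 12:53 − 103 min = 11:10.
Lunch ends at 11:10 + 228 min = 14:58.
The closing talk ends at 14:58 − 75 min = 13:43.
That matches the stated 13:43, so the schedule is consistent.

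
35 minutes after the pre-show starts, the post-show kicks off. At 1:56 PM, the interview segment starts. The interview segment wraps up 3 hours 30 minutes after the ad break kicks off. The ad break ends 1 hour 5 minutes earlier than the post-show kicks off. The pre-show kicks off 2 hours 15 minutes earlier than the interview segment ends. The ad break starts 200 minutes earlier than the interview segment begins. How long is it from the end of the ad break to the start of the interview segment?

The ad break starts at 1:56 PM − 200 min = 10:36 AM.
The interview segment ends at 10:36 AM + 210 min = 2:06 PM.
The pre-show starts at 2:06 PM − 135 min = 11:51 AM.
The post-show starts at 11:51 AM + 35 min = 12:26 PM.
The ad break ends at 12:26 PM − 65 min = 11:21 AM.
From 11:21 AM to 1:56 PM is 2 hours 35 minutes.

2 hours 35 minutes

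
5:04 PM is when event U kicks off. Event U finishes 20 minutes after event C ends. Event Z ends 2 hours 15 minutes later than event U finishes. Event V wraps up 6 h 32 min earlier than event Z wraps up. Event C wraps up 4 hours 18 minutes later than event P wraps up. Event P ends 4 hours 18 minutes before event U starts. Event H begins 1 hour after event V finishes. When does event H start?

2:07 PM

Event P ends at 5:04 PM − 258 min = 12:46 PM.
Event C ends at 12:46 PM + 258 min = 5:04 PM.
Event U ends at 5:04 PM + 20 min = 5:24 PM.
Event Z ends at 5:24 PM + 135 min = 7:39 PM.
Event V ends at 7:39 PM − 392 min = 1:07 PM.
Event H starts at 1:07 PM + 60 min = 2:07 PM.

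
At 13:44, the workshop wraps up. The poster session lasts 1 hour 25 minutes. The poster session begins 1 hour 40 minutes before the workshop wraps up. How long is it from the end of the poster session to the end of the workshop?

The poster session starts at 13:44 − 100 min = 12:04.
The poster session ends at 12:04 + 85 min = 13:29.
From 13:29 to 13:44 is 15 minutes.

15 minutes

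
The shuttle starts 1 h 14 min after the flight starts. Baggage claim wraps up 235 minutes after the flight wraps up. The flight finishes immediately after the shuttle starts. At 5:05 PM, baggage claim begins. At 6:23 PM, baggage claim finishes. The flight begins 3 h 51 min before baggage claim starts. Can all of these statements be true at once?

The flight starts at 5:05 PM − 231 min = 1:14 PM.
The shuttle starts at 1:14 PM + 74 min = 2:28 PM.
So the flight ends at 2:28 PM.
Baggage claim ends at 2:28 PM + 235 min = 6:23 PM.
That matches the stated 6:23 PM, so the schedule is consistent.

Yes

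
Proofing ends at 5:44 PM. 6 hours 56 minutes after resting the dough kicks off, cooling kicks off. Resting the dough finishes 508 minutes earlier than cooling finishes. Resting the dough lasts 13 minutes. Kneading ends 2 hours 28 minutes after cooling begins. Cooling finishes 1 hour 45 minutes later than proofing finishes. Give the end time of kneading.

8:12 PM

Cooling ends at 5:44 PM + 105 min = 7:29 PM.
Resting the dough ends at 7:29 PM − 508 min = 11:01 AM.
Resting the dough starts at 11:01 AM − 13 min = 10:48 AM.
Cooling starts at 10:48 AM + 416 min = 5:44 PM.
Kneading ends at 5:44 PM + 148 min = 8:12 PM.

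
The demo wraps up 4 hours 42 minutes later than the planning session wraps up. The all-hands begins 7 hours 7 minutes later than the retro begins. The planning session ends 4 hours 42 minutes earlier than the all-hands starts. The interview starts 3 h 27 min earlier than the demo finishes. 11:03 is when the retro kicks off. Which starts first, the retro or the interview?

The all-hands starts at 11:03 + 427 min = 18:10.
The planning session ends at 18:10 − 282 min = 13:28.
The demo ends at 13:28 + 282 min = 18:10.
The interview starts at 18:10 − 207 min = 14:43.
The retro starts at 11:03 and the interview starts at 14:43, so the retro is first.

the retro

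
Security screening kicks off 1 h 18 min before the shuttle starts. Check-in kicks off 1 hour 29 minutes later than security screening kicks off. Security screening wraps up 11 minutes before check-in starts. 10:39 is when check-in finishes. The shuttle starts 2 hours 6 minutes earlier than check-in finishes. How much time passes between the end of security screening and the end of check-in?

2 h 6 min

The shuttle starts at 10:39 − 126 min = 08:33.
Security screening starts at 08:33 − 78 min = 07:15.
Check-in starts at 07:15 + 89 min = 08:44.
Security screening ends at 08:44 − 11 min = 08:33.
From 08:33 to 10:39 is 2 h 6 min.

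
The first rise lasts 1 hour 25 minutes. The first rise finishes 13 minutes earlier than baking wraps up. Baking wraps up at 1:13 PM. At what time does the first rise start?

The first rise ends at 1:13 PM − 13 min = 1:00 PM.
The first rise starts at 1:00 PM − 85 min = 11:35 AM.

11:35 AM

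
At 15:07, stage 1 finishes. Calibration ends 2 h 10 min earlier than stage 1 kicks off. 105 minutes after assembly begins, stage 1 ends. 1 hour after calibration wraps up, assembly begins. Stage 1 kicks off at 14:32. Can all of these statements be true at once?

Calibration ends at 14:32 − 130 min = 12:22.
Assembly starts at 12:22 + 60 min = 13:22.
Stage 1 ends at 13:22 + 105 min = 15:07.
That matches the stated 15:07, so the schedule is consistent.

Yes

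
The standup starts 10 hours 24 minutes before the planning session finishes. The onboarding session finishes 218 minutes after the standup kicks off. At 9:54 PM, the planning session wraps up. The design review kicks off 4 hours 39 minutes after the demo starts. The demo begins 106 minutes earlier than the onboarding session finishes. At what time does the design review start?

6:01 PM

The standup starts at 9:54 PM − 624 min = 11:30 AM.
The onboarding session ends at 11:30 AM + 218 min = 3:08 PM.
The demo starts at 3:08 PM − 106 min = 1:22 PM.
The design review starts at 1:22 PM + 279 min = 6:01 PM.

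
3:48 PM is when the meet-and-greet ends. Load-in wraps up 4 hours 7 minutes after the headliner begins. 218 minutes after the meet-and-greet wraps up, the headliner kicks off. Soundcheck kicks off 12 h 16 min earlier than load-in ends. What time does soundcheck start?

11:17 AM

The headliner starts at 3:48 PM + 218 min = 7:26 PM.
Load-in ends at 7:26 PM + 247 min = 11:33 PM.
Soundcheck starts at 11:33 PM − 736 min = 11:17 AM.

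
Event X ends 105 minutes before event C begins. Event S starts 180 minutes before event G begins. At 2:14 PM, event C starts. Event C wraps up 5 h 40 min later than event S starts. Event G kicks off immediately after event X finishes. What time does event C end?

3:09 PM

Event X ends at 2:14 PM − 105 min = 12:29 PM.
So event G starts at 12:29 PM.
Event S starts at 12:29 PM − 180 min = 9:29 AM.
Event C ends at 9:29 AM + 340 min = 3:09 PM.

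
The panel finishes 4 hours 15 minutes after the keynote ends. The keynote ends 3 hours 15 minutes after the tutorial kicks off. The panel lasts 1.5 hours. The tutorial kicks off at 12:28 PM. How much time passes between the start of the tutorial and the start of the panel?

The keynote ends at 12:28 PM + 195 min = 3:43 PM.
The panel ends at 3:43 PM + 255 min = 7:58 PM.
The panel starts at 7:58 PM − 90 min = 6:28 PM.
From 12:28 PM to 6:28 PM is 360 minutes.

360 minutes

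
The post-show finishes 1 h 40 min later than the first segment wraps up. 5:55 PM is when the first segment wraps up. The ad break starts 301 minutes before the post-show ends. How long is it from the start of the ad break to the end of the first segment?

The post-show ends at 5:55 PM + 100 min = 7:35 PM.
The ad break starts at 7:35 PM − 301 min = 2:34 PM.
From 2:34 PM to 5:55 PM is 3 hours 21 minutes.

3 hours 21 minutes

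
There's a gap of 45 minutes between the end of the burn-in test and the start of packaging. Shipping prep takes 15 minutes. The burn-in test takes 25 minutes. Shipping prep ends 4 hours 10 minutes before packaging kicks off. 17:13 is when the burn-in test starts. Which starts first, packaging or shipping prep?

The burn-in test ends at 17:13 + 25 min = 17:38.
Packaging starts at 17:38 + 45 min = 18:23.
Shipping prep ends at 18:23 − 250 min = 14:13.
Shipping prep starts at 14:13 − 15 min = 13:58.
Packaging starts at 18:23 and shipping prep starts at 13:58, so shipping prep is first.

shipping prep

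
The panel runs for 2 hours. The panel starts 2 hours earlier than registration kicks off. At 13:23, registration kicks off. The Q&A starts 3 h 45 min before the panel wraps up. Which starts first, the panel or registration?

the panel

The panel starts at 13:23 − 120 min = 11:23.
The panel starts at 11:23 and registration starts at 13:23, so the panel is first.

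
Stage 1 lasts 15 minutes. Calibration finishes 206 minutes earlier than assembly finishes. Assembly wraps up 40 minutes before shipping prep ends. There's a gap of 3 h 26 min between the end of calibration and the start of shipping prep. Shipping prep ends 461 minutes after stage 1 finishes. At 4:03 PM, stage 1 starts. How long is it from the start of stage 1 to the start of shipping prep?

Stage 1 ends at 4:03 PM + 15 min = 4:18 PM.
Shipping prep ends at 4:18 PM + 461 min = 11:59 PM.
Assembly ends at 11:59 PM − 40 min = 11:19 PM.
Calibration ends at 11:19 PM − 206 min = 7:53 PM.
Shipping prep starts at 7:53 PM + 206 min = 11:19 PM.
From 4:03 PM to 11:19 PM is 436 minutes.

436 minutes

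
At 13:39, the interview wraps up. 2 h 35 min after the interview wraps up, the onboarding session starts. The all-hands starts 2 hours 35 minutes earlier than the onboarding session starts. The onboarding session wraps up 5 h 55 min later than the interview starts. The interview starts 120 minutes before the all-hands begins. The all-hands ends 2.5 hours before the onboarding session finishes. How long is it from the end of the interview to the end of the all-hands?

1 h 25 min

The onboarding session starts at 13:39 + 155 min = 16:14.
The all-hands starts at 16:14 − 155 min = 13:39.
The interview starts at 13:39 − 120 min = 11:39.
The onboarding session ends at 11:39 + 355 min = 17:34.
The all-hands ends at 17:34 − 150 min = 15:04.
From 13:39 to 15:04 is 1 h 25 min.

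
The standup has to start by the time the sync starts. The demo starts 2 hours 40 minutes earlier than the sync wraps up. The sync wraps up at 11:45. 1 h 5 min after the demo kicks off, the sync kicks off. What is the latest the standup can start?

The demo starts at 11:45 − 160 min = 09:05.
The sync starts at 09:05 + 65 min = 10:10.
The standup is bounded by the sync, so the latest it can start is 10:10.

10:10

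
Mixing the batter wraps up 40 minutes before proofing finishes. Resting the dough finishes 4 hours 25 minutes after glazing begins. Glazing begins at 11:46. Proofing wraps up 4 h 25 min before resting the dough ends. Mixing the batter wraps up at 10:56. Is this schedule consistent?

Resting the dough ends at 11:46 + 265 min = 16:11.
Proofing ends at 16:11 − 265 min = 11:46.
Mixing the batter ends at 11:46 − 40 min = 11:06.
But mixing the batter is also said to end at 10:56 — a 10-minute conflict.

No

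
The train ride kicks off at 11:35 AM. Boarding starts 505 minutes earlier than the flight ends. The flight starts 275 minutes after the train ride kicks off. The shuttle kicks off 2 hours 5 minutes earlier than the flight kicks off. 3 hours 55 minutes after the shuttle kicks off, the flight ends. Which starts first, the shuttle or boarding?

The flight starts at 11:35 AM + 275 min = 4:10 PM.
The shuttle starts at 4:10 PM − 125 min = 2:05 PM.
The flight ends at 2:05 PM + 235 min = 6:00 PM.
Boarding starts at 6:00 PM − 505 min = 9:35 AM.
The shuttle starts at 2:05 PM and boarding starts at 9:35 AM, so boarding is first.

boarding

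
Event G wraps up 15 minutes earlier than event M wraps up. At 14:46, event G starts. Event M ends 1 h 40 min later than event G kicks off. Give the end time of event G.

Event M ends at 14:46 + 100 min = 16:26.
Event G ends at 16:26 − 15 min = 16:11.

16:11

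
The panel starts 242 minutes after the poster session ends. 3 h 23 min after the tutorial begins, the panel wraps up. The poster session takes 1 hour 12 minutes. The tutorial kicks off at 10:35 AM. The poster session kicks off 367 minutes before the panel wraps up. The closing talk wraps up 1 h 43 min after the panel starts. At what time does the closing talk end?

2:48 PM

The panel ends at 10:35 AM + 203 min = 1:58 PM.
The poster session starts at 1:58 PM − 367 min = 7:51 AM.
The poster session ends at 7:51 AM + 72 min = 9:03 AM.
The panel starts at 9:03 AM + 242 min = 1:05 PM.
The closing talk ends at 1:05 PM + 103 min = 2:48 PM.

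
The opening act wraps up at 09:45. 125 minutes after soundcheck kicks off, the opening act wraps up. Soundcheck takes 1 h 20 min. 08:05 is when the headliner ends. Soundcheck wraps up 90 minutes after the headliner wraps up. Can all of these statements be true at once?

Soundcheck ends at 08:05 + 90 min = 09:35.
Soundcheck starts at 09:35 − 80 min = 08:15.
The opening act ends at 08:15 + 125 min = 10:20.
But the opening act is also said to end at 09:45 — a 35-minute conflict.

No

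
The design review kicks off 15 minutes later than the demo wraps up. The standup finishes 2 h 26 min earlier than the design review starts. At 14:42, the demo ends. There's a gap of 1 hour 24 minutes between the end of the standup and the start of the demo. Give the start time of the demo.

The design review starts at 14:42 + 15 min = 14:57.
The standup ends at 14:57 − 146 min = 12:31.
The demo starts at 12:31 + 84 min = 13:55.

13:55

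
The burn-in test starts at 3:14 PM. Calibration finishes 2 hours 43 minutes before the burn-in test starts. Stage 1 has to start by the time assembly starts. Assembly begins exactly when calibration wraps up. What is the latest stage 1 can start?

Calibration ends at 3:14 PM − 163 min = 12:31 PM.
So assembly starts at 12:31 PM.
Stage 1 is bounded by assembly, so the latest it can start is 12:31 PM.

12:31 PM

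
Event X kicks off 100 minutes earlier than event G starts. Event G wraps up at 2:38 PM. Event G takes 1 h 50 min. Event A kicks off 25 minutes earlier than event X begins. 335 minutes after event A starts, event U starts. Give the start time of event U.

4:18 PM

Event G starts at 2:38 PM − 110 min = 12:48 PM.
Event X starts at 12:48 PM − 100 min = 11:08 AM.
Event A starts at 11:08 AM − 25 min = 10:43 AM.
Event U starts at 10:43 AM + 335 min = 4:18 PM.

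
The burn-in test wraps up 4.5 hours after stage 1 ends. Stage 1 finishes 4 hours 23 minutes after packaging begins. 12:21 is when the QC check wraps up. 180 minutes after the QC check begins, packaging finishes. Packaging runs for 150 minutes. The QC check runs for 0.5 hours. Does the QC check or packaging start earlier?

the QC check

The QC check starts at 12:21 − 30 min = 11:51.
Packaging ends at 11:51 + 180 min = 14:51.
Packaging starts at 14:51 − 150 min = 12:21.
The QC check starts at 11:51 and packaging starts at 12:21, so the QC check is first.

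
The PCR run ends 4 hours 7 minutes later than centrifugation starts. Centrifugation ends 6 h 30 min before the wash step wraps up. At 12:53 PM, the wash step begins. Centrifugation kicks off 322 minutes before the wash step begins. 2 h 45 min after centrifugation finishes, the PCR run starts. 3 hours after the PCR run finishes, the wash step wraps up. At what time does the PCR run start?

Centrifugation starts at 12:53 PM − 322 min = 7:31 AM.
The PCR run ends at 7:31 AM + 247 min = 11:38 AM.
The wash step ends at 11:38 AM + 180 min = 2:38 PM.
Centrifugation ends at 2:38 PM − 390 min = 8:08 AM.
The PCR run starts at 8:08 AM + 165 min = 10:53 AM.

10:53 AM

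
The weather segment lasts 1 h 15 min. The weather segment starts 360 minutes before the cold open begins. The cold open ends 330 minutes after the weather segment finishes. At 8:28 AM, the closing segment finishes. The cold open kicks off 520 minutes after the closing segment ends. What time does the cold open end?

The cold open starts at 8:28 AM + 520 min = 5:08 PM.
The weather segment starts at 5:08 PM − 360 min = 11:08 AM.
The weather segment ends at 11:08 AM + 75 min = 12:23 PM.
The cold open ends at 12:23 PM + 330 min = 5:53 PM.

5:53 PM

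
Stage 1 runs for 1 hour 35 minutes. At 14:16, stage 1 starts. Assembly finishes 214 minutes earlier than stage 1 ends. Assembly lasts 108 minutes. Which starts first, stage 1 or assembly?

Stage 1 ends at 14:16 + 95 min = 15:51.
Assembly ends at 15:51 − 214 min = 12:17.
Assembly starts at 12:17 − 108 min = 10:29.
Stage 1 starts at 14:16 and assembly starts at 10:29, so assembly is first.

assembly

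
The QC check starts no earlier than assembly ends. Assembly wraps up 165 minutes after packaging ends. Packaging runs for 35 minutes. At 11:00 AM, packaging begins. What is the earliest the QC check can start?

2:20 PM

Packaging ends at 11:00 AM + 35 min = 11:35 AM.
Assembly ends at 11:35 AM + 165 min = 2:20 PM.
The QC check is bounded by assembly, so the earliest it can start is 2:20 PM.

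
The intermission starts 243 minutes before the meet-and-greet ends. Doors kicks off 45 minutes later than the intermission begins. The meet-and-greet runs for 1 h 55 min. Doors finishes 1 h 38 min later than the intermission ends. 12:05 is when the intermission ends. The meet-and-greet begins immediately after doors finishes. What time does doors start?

12:20

Doors ends at 12:05 + 98 min = 13:43.
So the meet-and-greet starts at 13:43.
The meet-and-greet ends at 13:43 + 115 min = 15:38.
The intermission starts at 15:38 − 243 min = 11:35.
Doors starts at 11:35 + 45 min = 12:20.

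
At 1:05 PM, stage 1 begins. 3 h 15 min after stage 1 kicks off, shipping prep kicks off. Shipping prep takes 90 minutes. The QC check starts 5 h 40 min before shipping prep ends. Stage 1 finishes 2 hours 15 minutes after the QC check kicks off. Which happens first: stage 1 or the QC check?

Shipping prep starts at 1:05 PM + 195 min = 4:20 PM.
Shipping prep ends at 4:20 PM + 90 min = 5:50 PM.
The QC check starts at 5:50 PM − 340 min = 12:10 PM.
Stage 1 starts at 1:05 PM and the QC check starts at 12:10 PM, so the QC check is first.

the QC check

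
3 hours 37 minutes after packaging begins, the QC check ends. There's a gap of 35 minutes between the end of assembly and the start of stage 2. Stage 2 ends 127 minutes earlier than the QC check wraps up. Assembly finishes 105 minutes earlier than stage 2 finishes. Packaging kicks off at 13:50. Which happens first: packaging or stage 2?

The QC check ends at 13:50 + 217 min = 17:27.
Stage 2 ends at 17:27 − 127 min = 15:20.
Assembly ends at 15:20 − 105 min = 13:35.
Stage 2 starts at 13:35 + 35 min = 14:10.
Packaging starts at 13:50 and stage 2 starts at 14:10, so packaging is first.

packaging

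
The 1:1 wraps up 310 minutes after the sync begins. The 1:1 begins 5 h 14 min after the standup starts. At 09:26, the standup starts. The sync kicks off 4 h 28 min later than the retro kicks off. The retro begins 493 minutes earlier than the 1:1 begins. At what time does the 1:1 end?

The 1:1 starts at 09:26 + 314 min = 14:40.
The retro starts at 14:40 − 493 min = 06:27.
The sync starts at 06:27 + 268 min = 10:55.
The 1:1 ends at 10:55 + 310 min = 16:05.

16:05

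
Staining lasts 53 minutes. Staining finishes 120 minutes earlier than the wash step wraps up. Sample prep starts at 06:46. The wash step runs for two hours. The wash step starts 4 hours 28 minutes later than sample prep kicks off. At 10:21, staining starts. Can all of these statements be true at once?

The wash step starts at 06:46 + 268 min = 11:14.
The wash step ends at 11:14 + 120 min = 13:14.
Staining ends at 13:14 − 120 min = 11:14.
Staining starts at 11:14 − 53 min = 10:21.
That matches the stated 10:21, so the schedule is consistent.

Yes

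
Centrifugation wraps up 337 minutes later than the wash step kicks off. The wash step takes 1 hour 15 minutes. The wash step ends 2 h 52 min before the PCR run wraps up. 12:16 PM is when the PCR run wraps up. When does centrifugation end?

1:46 PM

The wash step ends at 12:16 PM − 172 min = 9:24 AM.
The wash step starts at 9:24 AM − 75 min = 8:09 AM.
Centrifugation ends at 8:09 AM + 337 min = 1:46 PM.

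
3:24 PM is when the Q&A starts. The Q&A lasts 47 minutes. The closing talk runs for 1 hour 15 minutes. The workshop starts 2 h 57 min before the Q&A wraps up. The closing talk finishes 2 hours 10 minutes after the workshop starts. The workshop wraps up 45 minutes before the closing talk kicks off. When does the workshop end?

1:24 PM

The Q&A ends at 3:24 PM + 47 min = 4:11 PM.
The workshop starts at 4:11 PM − 177 min = 1:14 PM.
The closing talk ends at 1:14 PM + 130 min = 3:24 PM.
The closing talk starts at 3:24 PM − 75 min = 2:09 PM.
The workshop ends at 2:09 PM − 45 min = 1:24 PM.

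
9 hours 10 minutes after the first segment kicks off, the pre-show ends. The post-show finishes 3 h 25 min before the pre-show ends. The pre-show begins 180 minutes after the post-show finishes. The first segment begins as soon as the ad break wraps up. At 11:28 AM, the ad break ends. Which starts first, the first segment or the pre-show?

The first segment starts at 11:28 AM.
The pre-show ends at 11:28 AM + 550 min = 8:38 PM.
The post-show ends at 8:38 PM − 205 min = 5:13 PM.
The pre-show starts at 5:13 PM + 180 min = 8:13 PM.
The first segment starts at 11:28 AM and the pre-show starts at 8:13 PM, so the first segment is first.

the first segment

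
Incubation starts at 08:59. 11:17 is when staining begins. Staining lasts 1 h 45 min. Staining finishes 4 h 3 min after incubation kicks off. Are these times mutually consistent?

Yes

Staining ends at 08:59 + 243 min = 13:02.
Staining starts at 13:02 − 105 min = 11:17.
That matches the stated 11:17, so the schedule is consistent.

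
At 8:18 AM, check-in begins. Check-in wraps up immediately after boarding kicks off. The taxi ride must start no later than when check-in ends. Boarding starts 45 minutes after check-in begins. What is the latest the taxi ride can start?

9:03 AM

Boarding starts at 8:18 AM + 45 min = 9:03 AM.
So check-in ends at 9:03 AM.
The taxi ride is bounded by check-in, so the latest it can start is 9:03 AM.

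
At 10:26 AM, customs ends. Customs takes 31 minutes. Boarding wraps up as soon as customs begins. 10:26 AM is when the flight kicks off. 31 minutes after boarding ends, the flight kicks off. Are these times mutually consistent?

Customs starts at 10:26 AM − 31 min = 9:55 AM.
So boarding ends at 9:55 AM.
The flight starts at 9:55 AM + 31 min = 10:26 AM.
That matches the stated 10:26 AM, so the schedule is consistent.

Yes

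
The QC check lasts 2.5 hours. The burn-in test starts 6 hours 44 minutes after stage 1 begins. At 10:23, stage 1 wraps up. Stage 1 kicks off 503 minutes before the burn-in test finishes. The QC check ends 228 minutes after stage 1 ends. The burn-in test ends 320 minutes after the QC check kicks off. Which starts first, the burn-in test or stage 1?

The QC check ends at 10:23 + 228 min = 14:11.
The QC check starts at 14:11 − 150 min = 11:41.
The burn-in test ends at 11:41 + 320 min = 17:01.
Stage 1 starts at 17:01 − 503 min = 08:38.
The burn-in test starts at 08:38 + 404 min = 15:22.
The burn-in test starts at 15:22 and stage 1 starts at 08:38, so stage 1 is first.

stage 1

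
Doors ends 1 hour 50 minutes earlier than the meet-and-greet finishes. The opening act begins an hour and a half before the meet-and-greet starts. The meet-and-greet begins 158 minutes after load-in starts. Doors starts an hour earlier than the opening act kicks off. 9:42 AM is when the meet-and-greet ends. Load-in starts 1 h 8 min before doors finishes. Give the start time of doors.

Doors ends at 9:42 AM − 110 min = 7:52 AM.
Load-in starts at 7:52 AM − 68 min = 6:44 AM.
The meet-and-greet starts at 6:44 AM + 158 min = 9:22 AM.
The opening act starts at 9:22 AM − 90 min = 7:52 AM.
Doors starts at 7:52 AM − 60 min = 6:52 AM.

6:52 AM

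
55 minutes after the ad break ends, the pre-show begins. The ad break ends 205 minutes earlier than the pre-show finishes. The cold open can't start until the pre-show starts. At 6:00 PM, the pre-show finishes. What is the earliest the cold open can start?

3:30 PM

The ad break ends at 6:00 PM − 205 min = 2:35 PM.
The pre-show starts at 2:35 PM + 55 min = 3:30 PM.
The cold open is bounded by the pre-show, so the earliest it can start is 3:30 PM.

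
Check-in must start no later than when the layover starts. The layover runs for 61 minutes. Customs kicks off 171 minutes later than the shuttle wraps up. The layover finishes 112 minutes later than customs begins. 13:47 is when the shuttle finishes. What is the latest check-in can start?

17:29

Customs starts at 13:47 + 171 min = 16:38.
The layover ends at 16:38 + 112 min = 18:30.
The layover starts at 18:30 − 61 min = 17:29.
Check-in is bounded by the layover, so the latest it can start is 17:29.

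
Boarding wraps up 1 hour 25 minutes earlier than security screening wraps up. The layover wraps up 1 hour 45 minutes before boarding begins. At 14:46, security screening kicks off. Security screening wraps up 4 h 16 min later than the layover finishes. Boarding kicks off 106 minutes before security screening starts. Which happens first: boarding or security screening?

Boarding starts at 14:46 − 106 min = 13:00.
Boarding starts at 13:00 and security screening starts at 14:46, so boarding is first.

boarding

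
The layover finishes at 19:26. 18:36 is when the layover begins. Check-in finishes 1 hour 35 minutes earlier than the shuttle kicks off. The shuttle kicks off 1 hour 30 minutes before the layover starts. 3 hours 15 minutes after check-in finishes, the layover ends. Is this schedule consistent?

No

The shuttle starts at 18:36 − 90 min = 17:06.
Check-in ends at 17:06 − 95 min = 15:31.
The layover ends at 15:31 + 195 min = 18:46.
But the layover is also said to end at 19:26 — a 40-minute conflict.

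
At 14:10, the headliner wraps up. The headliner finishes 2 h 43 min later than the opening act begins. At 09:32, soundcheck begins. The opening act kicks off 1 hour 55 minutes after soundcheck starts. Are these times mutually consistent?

The opening act starts at 09:32 + 115 min = 11:27.
The headliner ends at 11:27 + 163 min = 14:10.
That matches the stated 14:10, so the schedule is consistent.

Yes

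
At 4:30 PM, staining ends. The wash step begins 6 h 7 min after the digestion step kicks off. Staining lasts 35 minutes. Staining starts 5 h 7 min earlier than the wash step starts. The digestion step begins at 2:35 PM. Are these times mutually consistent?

No

The wash step starts at 2:35 PM + 367 min = 8:42 PM.
Staining starts at 8:42 PM − 307 min = 3:35 PM.
Staining ends at 3:35 PM + 35 min = 4:10 PM.
But staining is also said to end at 4:30 PM — a 20-minute conflict.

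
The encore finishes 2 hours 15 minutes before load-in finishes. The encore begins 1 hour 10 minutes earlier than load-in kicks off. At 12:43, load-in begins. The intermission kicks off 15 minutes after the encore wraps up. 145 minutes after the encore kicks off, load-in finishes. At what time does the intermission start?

The encore starts at 12:43 − 70 min = 11:33.
Load-in ends at 11:33 + 145 min = 13:58.
The encore ends at 13:58 − 135 min = 11:43.
The intermission starts at 11:43 + 15 min = 11:58.

11:58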